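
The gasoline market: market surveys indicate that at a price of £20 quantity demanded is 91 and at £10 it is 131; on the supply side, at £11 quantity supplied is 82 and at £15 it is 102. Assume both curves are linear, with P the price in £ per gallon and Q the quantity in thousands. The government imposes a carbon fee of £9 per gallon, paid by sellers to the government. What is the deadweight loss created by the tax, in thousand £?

Deadweight loss = £90 thousand.

Demand slope: (131 − 91)/(10 − 20) = -4, so Qd = 171 − 4P.
Supply slope: (102 − 82)/(15 − 11) = 5, so Qs = 5P + 27.
Without the tax, 171 − 4P = 5P + 27 gives 9P = 144, so P* = £16 and Q* = 107.
With the tax collected from sellers, supply shifts: Qs = 5(P − 9) + 27.
Solving gives Q = 87 with consumers paying £21 and sellers receiving £12 (the £9 wedge).
Quantity falls by |ΔQ| = |107 − 87| = 20.
DWL = ½ · t · |ΔQ| = ½ · 9 · 20 = £90.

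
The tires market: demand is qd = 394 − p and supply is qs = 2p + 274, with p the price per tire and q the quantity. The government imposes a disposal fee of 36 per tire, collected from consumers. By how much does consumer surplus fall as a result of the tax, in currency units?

Before the tax: set 394 − p = 2p + 274 → p* = 40, q* = 354.
With the tax collected from consumers, demand (in seller-price terms) shifts: qd = 394 − (p + 36).
Solving gives q = 330 with consumers paying 64 and suppliers receiving 28 (the 36 wedge).
ΔCS is the trapezoid between Q = 330 and Q = 354 of height 24: ½ · (354 + 330) · 24 = 8208.

Consumer surplus falls by 8208.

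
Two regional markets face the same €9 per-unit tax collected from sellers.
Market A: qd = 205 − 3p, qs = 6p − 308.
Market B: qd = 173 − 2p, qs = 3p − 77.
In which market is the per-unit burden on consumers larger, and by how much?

Market A, by €0.6.

Market A: pre-tax p* = €57, q* = 34; post-tax q = 16; per-unit burden on consumers = €6.
Market B: pre-tax p* = €50, q* = 73; post-tax q = 62.2; per-unit burden on consumers = €5.4.
Difference: €6 vs €5.4 → market A is larger by €0.6.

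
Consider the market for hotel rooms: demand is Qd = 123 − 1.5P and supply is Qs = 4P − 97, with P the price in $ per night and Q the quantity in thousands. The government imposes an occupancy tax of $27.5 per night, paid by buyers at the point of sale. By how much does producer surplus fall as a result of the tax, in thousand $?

Producer surplus falls by $360 thousand.

Before the tax: set 123 − 1.5P = 4P − 97 → P* = $40, Q* = 63.
With the tax collected from buyers, demand (in seller-price terms) shifts: Qd = 123 − 1.5(P + 27.5).
Solving gives Q = 33 with buyers paying $60 and sellers receiving $32.5 (the $27.5 wedge).
ΔPS is the trapezoid between Q = 33 and Q = 63 of height $7.5: ½ · (63 + 33) · 7.5 = $360.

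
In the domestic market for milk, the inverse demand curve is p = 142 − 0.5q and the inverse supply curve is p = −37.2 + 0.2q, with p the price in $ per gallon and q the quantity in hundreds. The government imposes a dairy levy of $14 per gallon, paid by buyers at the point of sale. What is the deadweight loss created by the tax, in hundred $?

Rewrite in direct form: qd = 284 − 2p and qs = 5p + 186.
Without the tax, 284 − 2p = 5p + 186 gives 7p = 98, so p* = $14 and q* = 256.
With the tax collected from buyers, demand (in seller-price terms) shifts: qd = 284 − 2(p + 14).
New equilibrium: buyers pay $24, producers receive $10, q = 236. (Wedge: pb − ps = 14.)
Quantity falls by |ΔQ| = |256 − 236| = 20.
DWL = ½ · t · |ΔQ| = ½ · 14 · 20 = $140.

Deadweight loss = $140 hundred.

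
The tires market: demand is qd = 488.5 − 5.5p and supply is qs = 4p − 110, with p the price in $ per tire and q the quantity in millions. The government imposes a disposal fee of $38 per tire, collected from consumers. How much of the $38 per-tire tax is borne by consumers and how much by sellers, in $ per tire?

Before the tax: set 488.5 − 5.5p = 4p − 110 → p* = $63, q* = 142.
With the tax collected from consumers, demand (in seller-price terms) shifts: qd = 488.5 − 5.5(p + 38).
Solving gives q = 54 with consumers paying $79 and sellers receiving $41 (the $38 wedge).
Burden on consumers: $16; on sellers: $22. (They sum to $38.)

Consumers bear $16 per tire; sellers bear $22 per tire.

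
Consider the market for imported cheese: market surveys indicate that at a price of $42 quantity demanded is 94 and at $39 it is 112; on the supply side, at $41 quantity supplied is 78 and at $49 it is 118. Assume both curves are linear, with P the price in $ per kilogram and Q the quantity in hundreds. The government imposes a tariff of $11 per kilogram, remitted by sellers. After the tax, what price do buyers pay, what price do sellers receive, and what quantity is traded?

Demand slope: (112 − 94)/(39 − 42) = -6, so Qd = 346 − 6P.
Supply slope: (118 − 78)/(49 − 41) = 5, so Qs = 5P − 127.
Before the tax: set 346 − 6P = 5P − 127 → P* = $43, Q* = 88.
With the tax collected from sellers, supply shifts: Qs = 5(P − 11) − 127.
New equilibrium: buyers pay $48, sellers receive $37, Q = 58. (Wedge: Pb − Ps = 11.)
The less price-elastic side of the market bears the larger share of a per-unit tax.

Buyers pay $48; sellers receive $37; quantity = 58.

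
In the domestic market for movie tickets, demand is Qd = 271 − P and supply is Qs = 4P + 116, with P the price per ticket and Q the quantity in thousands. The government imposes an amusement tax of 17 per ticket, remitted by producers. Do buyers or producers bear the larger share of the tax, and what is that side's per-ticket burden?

Without the tax, 271 − P = 4P + 116 gives 5P = 155, so P* = 31 and Q* = 240.
With the tax collected from producers, supply shifts: Qs = 4(P − 17) + 116.
Solving gives Q = 226.4 with buyers paying 44.6 and producers receiving 27.6 (the 17 wedge).
Per-ticket burden: buyers 13.6, producers 3.4.
Buyers take the larger share because demand is less price-elastic here (demand slope 1 vs supply slope 4).

Buyers bear the larger share: 13.6 per ticket.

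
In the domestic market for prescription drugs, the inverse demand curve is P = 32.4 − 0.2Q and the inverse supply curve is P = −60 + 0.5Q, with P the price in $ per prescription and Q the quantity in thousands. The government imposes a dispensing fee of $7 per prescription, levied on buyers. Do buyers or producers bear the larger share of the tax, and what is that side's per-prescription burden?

Producers bear the larger share: $5 per prescription.

Rewrite in direct form: Qd = 162 − 5P and Qs = 2P + 120.
Without the tax, 162 − 5P = 2P + 120 gives 7P = 42, so P* = $6 and Q* = 132.
With the tax collected from buyers, demand (in seller-price terms) shifts: Qd = 162 − 5(P + 7).
Solving gives Q = 122 with buyers paying $8 and producers receiving $1 (the $7 wedge).
Per-prescription burden: buyers $2, producers $5.
Producers take the larger share because supply is less price-elastic here (demand slope 5 vs supply slope 2).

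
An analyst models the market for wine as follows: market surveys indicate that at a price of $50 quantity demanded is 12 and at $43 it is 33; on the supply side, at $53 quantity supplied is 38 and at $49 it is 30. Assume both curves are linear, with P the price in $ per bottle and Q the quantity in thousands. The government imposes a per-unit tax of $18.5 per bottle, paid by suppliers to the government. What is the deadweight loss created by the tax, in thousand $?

Demand slope: (33 − 12)/(43 − 50) = -3, so Qd = 162 − 3P.
Supply slope: (30 − 38)/(49 − 53) = 2, so Qs = 2P − 68.
Before the tax: set 162 − 3P = 2P − 68 → P* = $46, Q* = 24.
With the tax collected from suppliers, supply shifts: Qs = 2(P − 18.5) − 68.
Solving gives Q = 1.8 with consumers paying $53.4 and suppliers receiving $34.9 (the $18.5 wedge).
Quantity falls by |ΔQ| = |24 − 1.8| = 22.2.
DWL = ½ · t · |ΔQ| = ½ · 18.5 · 22.2 = $205.35.

Deadweight loss = $205.35 thousand.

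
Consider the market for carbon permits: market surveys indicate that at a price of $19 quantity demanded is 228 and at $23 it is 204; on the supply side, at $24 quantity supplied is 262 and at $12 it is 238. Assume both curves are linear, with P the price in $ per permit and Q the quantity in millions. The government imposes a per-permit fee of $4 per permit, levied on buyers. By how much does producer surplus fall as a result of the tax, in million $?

Demand slope: (204 − 228)/(23 − 19) = -6, so Qd = 342 − 6P.
Supply slope: (238 − 262)/(12 − 24) = 2, so Qs = 2P + 214.
Without the tax, 342 − 6P = 2P + 214 gives 8P = 128, so P* = $16 and Q* = 246.
With the tax collected from buyers, demand (in seller-price terms) shifts: Qd = 342 − 6(P + 4).
Solving gives Q = 240 with buyers paying $17 and suppliers receiving $13 (the $4 wedge).
ΔPS is the trapezoid between Q = 240 and Q = 246 of height $3: ½ · (246 + 240) · 3 = $729.

Producer surplus falls by $729 million.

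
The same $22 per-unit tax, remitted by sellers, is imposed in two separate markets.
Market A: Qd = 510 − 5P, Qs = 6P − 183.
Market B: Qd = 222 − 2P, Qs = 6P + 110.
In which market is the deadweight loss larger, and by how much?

Market A, by $297.

Market A: pre-tax P* = $63, Q* = 195; post-tax Q = 135; deadweight loss = $660.
Market B: pre-tax P* = $14, Q* = 194; post-tax Q = 161; deadweight loss = $363.
Difference: $660 vs $363 → market A is larger by $297.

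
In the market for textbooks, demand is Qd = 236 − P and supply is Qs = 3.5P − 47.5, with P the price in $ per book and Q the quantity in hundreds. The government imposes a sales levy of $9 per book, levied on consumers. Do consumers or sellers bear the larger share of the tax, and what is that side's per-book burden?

Consumers bear the larger share: $7 per book.

Without the tax, 236 − P = 3.5P − 47.5 gives 4.5P = 283.5, so P* = $63 and Q* = 173.
With the tax collected from consumers, demand (in seller-price terms) shifts: Qd = 236 − (P + 9).
New equilibrium: consumers pay $70, sellers receive $61, Q = 166. (Wedge: Pb − Ps = 9.)
Per-book burden: consumers $7, sellers $2.
Consumers take the larger share because demand is less price-elastic here (demand slope 1 vs supply slope 3.5).
The less price-elastic side of the market bears the larger share of a per-unit tax.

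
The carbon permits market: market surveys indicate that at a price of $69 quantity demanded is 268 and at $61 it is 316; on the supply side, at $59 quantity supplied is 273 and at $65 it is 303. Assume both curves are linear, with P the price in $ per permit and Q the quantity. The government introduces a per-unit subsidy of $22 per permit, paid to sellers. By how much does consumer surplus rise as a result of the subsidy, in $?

Demand slope: (316 − 268)/(61 − 69) = -6, so Qd = 682 − 6P.
Supply slope: (303 − 273)/(65 − 59) = 5, so Qs = 5P − 22.
Before the subsidy: set 682 − 6P = 5P − 22 → P* = $64, Q* = 298.
With a per-unit subsidy paid to sellers, each receives P + 22 per unit sold, so supply becomes Qs = 5(P + 22) − 22.
New equilibrium: buyers pay $54, sellers receive $76, Q = 358. (Wedge: Pb − Ps = −22.)
ΔCS is the trapezoid between Q = 358 and Q = 298 of height $10: ½ · (298 + 358) · 10 = $3280.

Consumer surplus rises by $3280.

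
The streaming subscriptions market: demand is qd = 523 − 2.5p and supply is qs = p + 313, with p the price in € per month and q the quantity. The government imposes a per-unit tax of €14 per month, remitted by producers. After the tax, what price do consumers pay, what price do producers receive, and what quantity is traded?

Before the tax: set 523 − 2.5p = p + 313 → p* = €60, q* = 373.
With the tax collected from producers, supply shifts: qs = (p − 14) + 313.
New equilibrium: consumers pay €64, producers receive €50, q = 363. (Wedge: pb − ps = 14.)

Consumers pay €64; producers receive €50; quantity = 363.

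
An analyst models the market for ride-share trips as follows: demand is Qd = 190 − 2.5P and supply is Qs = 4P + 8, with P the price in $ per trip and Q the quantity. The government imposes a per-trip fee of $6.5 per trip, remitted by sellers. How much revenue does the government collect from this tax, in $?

Without the tax, 190 − 2.5P = 4P + 8 gives 6.5P = 182, so P* = $28 and Q* = 120.
With the tax collected from sellers, supply shifts: Qs = 4(P − 6.5) + 8.
New equilibrium: buyers pay $32, sellers receive $25.5, Q = 110. (Wedge: Pb − Ps = 6.5.)
Revenue = t · Q = 6.5 · 110 = $715.

Tax revenue = $715.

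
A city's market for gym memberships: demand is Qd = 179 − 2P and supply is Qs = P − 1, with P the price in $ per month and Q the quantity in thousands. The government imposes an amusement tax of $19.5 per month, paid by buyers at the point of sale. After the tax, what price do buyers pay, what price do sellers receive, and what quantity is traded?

Without the tax, 179 − 2P = P − 1 gives 3P = 180, so P* = $60 and Q* = 59.
With the tax collected from buyers, demand (in seller-price terms) shifts: Qd = 179 − 2(P + 19.5).
New equilibrium: buyers pay $66.5, sellers receive $47, Q = 46. (Wedge: Pb − Ps = 19.5.)
The less price-elastic side of the market bears the larger share of a per-unit tax.

Buyers pay $66.5; sellers receive $47; quantity = 46.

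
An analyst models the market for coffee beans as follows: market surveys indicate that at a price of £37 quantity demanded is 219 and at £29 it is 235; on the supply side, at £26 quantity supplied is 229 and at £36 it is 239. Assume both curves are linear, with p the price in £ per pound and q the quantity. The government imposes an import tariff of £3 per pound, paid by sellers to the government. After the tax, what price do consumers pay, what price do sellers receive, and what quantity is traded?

Demand slope: (235 − 219)/(29 − 37) = -2, so qd = 293 − 2p.
Supply slope: (239 − 229)/(36 − 26) = 1, so qs = p + 203.
Before the tax: set 293 − 2p = p + 203 → p* = £30, q* = 233.
With the tax collected from sellers, supply shifts: qs = (p − 3) + 203.
New equilibrium: consumers pay £31, sellers receive £28, q = 231. (Wedge: pb − ps = 3.)
The less price-elastic side of the market bears the larger share of a per-unit tax.

Consumers pay £31; sellers receive £28; quantity = 231.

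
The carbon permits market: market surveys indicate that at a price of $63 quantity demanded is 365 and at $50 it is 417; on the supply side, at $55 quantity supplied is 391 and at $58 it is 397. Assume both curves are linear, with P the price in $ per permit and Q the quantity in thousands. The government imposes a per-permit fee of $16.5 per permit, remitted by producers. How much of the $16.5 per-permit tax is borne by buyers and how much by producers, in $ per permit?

Buyers bear $5.5 per permit; producers bear $11 per permit.

Demand slope: (417 − 365)/(50 − 63) = -4, so Qd = 617 − 4P.
Supply slope: (397 − 391)/(58 − 55) = 2, so Qs = 2P + 281.
Without the tax, 617 − 4P = 2P + 281 gives 6P = 336, so P* = $56 and Q* = 393.
With the tax collected from producers, supply shifts: Qs = 2(P − 16.5) + 281.
Solving gives Q = 371 with buyers paying $61.5 and producers receiving $45 (the $16.5 wedge).
Burden on buyers: $5.5; on producers: $11. (They sum to $16.5.)
The less price-elastic side of the market bears the larger share of a per-unit tax.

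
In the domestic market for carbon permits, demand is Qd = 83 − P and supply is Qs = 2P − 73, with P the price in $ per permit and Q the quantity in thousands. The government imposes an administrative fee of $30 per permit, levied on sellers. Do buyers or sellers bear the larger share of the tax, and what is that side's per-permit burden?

Buyers bear the larger share: $20 per permit.

Before the tax: set 83 − P = 2P − 73 → P* = $52, Q* = 31.
With the tax collected from sellers, supply shifts: Qs = 2(P − 30) − 73.
New equilibrium: buyers pay $72, sellers receive $42, Q = 11. (Wedge: Pb − Ps = 30.)
Per-permit burden: buyers $20, sellers $10.
Buyers take the larger share because demand is less price-elastic here (demand slope 1 vs supply slope 2).
The less price-elastic side of the market bears the larger share of a per-unit tax.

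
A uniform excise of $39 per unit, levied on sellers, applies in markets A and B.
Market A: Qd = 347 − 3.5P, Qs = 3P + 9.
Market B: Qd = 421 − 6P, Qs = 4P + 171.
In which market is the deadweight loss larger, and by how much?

Market B, by $596.7.

Market A: pre-tax P* = $52, Q* = 165; post-tax Q = 102; deadweight loss = $1228.5.
Market B: pre-tax P* = $25, Q* = 271; post-tax Q = 177.4; deadweight loss = $1825.2.
Difference: $1228.5 vs $1825.2 → market B is larger by $596.7.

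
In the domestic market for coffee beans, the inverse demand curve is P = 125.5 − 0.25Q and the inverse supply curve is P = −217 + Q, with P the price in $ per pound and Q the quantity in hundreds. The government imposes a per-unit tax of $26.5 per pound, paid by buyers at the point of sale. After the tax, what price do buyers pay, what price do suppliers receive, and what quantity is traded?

Rewrite in direct form: Qd = 502 − 4P and Qs = P + 217.
Without the tax, 502 − 4P = P + 217 gives 5P = 285, so P* = $57 and Q* = 274.
With the tax collected from buyers, demand (in seller-price terms) shifts: Qd = 502 − 4(P + 26.5).
Solving gives Q = 252.8 with buyers paying $62.3 and suppliers receiving $35.8 (the $26.5 wedge).
The less price-elastic side of the market bears the larger share of a per-unit tax.

Buyers pay $62.3; suppliers receive $35.8; quantity = 252.8.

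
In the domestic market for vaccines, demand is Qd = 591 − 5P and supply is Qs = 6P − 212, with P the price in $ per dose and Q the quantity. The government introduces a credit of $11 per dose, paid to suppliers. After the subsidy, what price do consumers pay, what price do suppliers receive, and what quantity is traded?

Consumers pay $67; suppliers receive $78; quantity = 256.

Without the subsidy, 591 − 5P = 6P − 212 gives 11P = 803, so P* = $73 and Q* = 226.
With a per-unit subsidy paid to suppliers, each receives P + 11 per unit sold, so supply becomes Qs = 6(P + 11) − 212.
New equilibrium: consumers pay $67, suppliers receive $78, Q = 256. (Wedge: Pb − Ps = −11.)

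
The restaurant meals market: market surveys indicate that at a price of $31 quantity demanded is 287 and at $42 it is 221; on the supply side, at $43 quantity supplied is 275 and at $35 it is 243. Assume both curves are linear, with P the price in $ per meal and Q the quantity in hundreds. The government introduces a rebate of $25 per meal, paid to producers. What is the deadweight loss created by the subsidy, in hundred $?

Deadweight loss = $750 hundred.

Demand slope: (221 − 287)/(42 − 31) = -6, so Qd = 473 − 6P.
Supply slope: (243 − 275)/(35 − 43) = 4, so Qs = 4P + 103.
Before the subsidy: set 473 − 6P = 4P + 103 → P* = $37, Q* = 251.
With a per-unit subsidy paid to producers, each receives P + 25 per unit sold, so supply becomes Qs = 4(P + 25) + 103.
Solving gives Q = 311 with buyers paying $27 and producers receiving $52 (the $25 wedge).
Quantity rises by |ΔQ| = |251 − 311| = 60.
DWL = ½ · t · |ΔQ| = ½ · 25 · 60 = $750.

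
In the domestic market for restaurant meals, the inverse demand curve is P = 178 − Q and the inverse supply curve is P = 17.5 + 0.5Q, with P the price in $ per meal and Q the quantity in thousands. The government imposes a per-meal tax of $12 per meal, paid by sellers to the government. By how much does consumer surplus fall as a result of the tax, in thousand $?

Consumer surplus falls by $824 thousand.

Inverting to Q(P) form: Qd = 178 − P; Qs = 2P − 35.
Without the tax, 178 − P = 2P − 35 gives 3P = 213, so P* = $71 and Q* = 107.
With the tax collected from sellers, supply shifts: Qs = 2(P − 12) − 35.
New equilibrium: consumers pay $79, sellers receive $67, Q = 99. (Wedge: Pb − Ps = 12.)
ΔCS is the trapezoid between Q = 99 and Q = 107 of height $8: ½ · (107 + 99) · 8 = $824.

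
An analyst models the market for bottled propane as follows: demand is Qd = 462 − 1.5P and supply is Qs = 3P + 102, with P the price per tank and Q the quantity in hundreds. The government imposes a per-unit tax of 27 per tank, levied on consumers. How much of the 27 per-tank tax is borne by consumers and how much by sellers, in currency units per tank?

Without the tax, 462 − 1.5P = 3P + 102 gives 4.5P = 360, so P* = 80 and Q* = 342.
With the tax collected from consumers, demand (in seller-price terms) shifts: Qd = 462 − 1.5(P + 27).
New equilibrium: consumers pay 98, sellers receive 71, Q = 315. (Wedge: Pb − Ps = 27.)
Burden on consumers: 18; on sellers: 9. (They sum to 27.)
The less price-elastic side of the market bears the larger share of a per-unit tax.

Consumers bear 18 per tank; sellers bear 9 per tank.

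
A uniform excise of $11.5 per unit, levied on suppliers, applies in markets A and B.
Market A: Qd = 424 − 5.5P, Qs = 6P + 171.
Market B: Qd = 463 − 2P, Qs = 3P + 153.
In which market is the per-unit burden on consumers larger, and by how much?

Market B, by $0.9.

Market A: pre-tax P* = $22, Q* = 303; post-tax Q = 270; per-unit burden on consumers = $6.
Market B: pre-tax P* = $62, Q* = 339; post-tax Q = 325.2; per-unit burden on consumers = $6.9.
Difference: $6 vs $6.9 → market B is larger by $0.9.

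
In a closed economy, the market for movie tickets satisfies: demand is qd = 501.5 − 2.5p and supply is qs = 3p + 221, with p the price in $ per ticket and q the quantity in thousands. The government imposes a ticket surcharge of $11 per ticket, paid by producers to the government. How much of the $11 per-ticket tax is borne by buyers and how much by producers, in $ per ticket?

Buyers bear $6 per ticket; producers bear $5 per ticket.

Before the tax: set 501.5 − 2.5p = 3p + 221 → p* = $51, q* = 374.
With the tax collected from producers, supply shifts: qs = 3(p − 11) + 221.
New equilibrium: buyers pay $57, producers receive $46, q = 359. (Wedge: pb − ps = 11.)
Burden on buyers: $6; on producers: $5. (They sum to $11.)
The less price-elastic side of the market bears the larger share of a per-unit tax.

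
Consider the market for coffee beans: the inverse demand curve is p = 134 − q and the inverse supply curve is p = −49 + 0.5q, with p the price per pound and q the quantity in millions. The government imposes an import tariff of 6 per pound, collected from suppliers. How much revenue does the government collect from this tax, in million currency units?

Tax revenue = 708 million.

Inverting to q(p) form: qd = 134 − p; qs = 2p + 98.
Without the tax, 134 − p = 2p + 98 gives 3p = 36, so p* = 12 and q* = 122.
With the tax collected from suppliers, supply shifts: qs = 2(p − 6) + 98.
Solving gives q = 118 with consumers paying 16 and suppliers receiving 10 (the 6 wedge).
Revenue = t · Q = 6 · 118 = 708.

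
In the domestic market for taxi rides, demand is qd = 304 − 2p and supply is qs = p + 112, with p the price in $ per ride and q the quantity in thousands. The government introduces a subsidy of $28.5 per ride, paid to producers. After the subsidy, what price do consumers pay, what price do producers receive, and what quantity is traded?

Without the subsidy, 304 − 2p = p + 112 gives 3p = 192, so p* = $64 and q* = 176.
With a per-unit subsidy paid to producers, each receives p + 28.5 per unit sold, so supply becomes qs = (p + 28.5) + 112.
Solving gives q = 195 with consumers paying $54.5 and producers receiving $83 (the $28.5 wedge).

Consumers pay $54.5; producers receive $83; quantity = 195.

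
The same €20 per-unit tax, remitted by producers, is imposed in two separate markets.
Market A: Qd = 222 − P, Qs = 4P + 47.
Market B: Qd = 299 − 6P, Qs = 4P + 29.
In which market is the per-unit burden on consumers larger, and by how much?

Market A: pre-tax P* = €35, Q* = 187; post-tax Q = 171; per-unit burden on consumers = €16.
Market B: pre-tax P* = €27, Q* = 137; post-tax Q = 89; per-unit burden on consumers = €8.
Difference: €16 vs €8 → market A is larger by €8.

Market A, by €8.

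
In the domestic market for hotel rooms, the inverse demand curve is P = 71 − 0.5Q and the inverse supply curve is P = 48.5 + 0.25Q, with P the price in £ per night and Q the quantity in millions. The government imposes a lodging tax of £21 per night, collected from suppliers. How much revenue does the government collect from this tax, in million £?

Inverting to Q(P) form: Qd = 142 − 2P; Qs = 4P − 194.
Before the tax: set 142 − 2P = 4P − 194 → P* = £56, Q* = 30.
With the tax collected from suppliers, supply shifts: Qs = 4(P − 21) − 194.
New equilibrium: consumers pay £70, suppliers receive £49, Q = 2. (Wedge: Pb − Ps = 21.)
Revenue = t · Q = 21 · 2 = £42.

Tax revenue = £42 million.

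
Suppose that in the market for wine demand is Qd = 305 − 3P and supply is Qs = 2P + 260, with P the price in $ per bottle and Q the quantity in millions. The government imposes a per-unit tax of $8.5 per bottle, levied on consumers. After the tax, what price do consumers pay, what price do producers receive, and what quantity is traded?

Before the tax: set 305 − 3P = 2P + 260 → P* = $9, Q* = 278.
With the tax collected from consumers, demand (in seller-price terms) shifts: Qd = 305 − 3(P + 8.5).
Solving gives Q = 267.8 with consumers paying $12.4 and producers receiving $3.9 (the $8.5 wedge).

Consumers pay $12.4; producers receive $3.9; quantity = 267.8.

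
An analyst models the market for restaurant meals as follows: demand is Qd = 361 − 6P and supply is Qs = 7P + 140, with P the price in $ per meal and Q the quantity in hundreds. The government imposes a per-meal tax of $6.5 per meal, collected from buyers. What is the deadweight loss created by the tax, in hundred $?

Before the tax: set 361 − 6P = 7P + 140 → P* = $17, Q* = 259.
With the tax collected from buyers, demand (in seller-price terms) shifts: Qd = 361 − 6(P + 6.5).
Solving gives Q = 238 with buyers paying $20.5 and sellers receiving $14 (the $6.5 wedge).
Quantity falls by |ΔQ| = |259 − 238| = 21.
DWL = ½ · t · |ΔQ| = ½ · 6.5 · 21 = $68.25.

Deadweight loss = $68.25 hundred.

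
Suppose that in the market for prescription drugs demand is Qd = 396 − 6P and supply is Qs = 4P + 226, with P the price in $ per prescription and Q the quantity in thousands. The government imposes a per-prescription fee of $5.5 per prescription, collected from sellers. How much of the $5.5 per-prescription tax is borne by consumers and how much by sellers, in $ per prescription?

Consumers bear $2.2 per prescription; sellers bear $3.3 per prescription.

Without the tax, 396 − 6P = 4P + 226 gives 10P = 170, so P* = $17 and Q* = 294.
With the tax collected from sellers, supply shifts: Qs = 4(P − 5.5) + 226.
Solving gives Q = 280.8 with consumers paying $19.2 and sellers receiving $13.7 (the $5.5 wedge).
Burden on consumers: $2.2; on sellers: $3.3. (They sum to $5.5.)
The less price-elastic side of the market bears the larger share of a per-unit tax.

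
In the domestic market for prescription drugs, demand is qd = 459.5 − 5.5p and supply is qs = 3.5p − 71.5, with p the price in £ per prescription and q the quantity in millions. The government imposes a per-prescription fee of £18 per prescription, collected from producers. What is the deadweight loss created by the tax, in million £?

Before the tax: set 459.5 − 5.5p = 3.5p − 71.5 → p* = £59, q* = 135.
With the tax collected from producers, supply shifts: qs = 3.5(p − 18) − 71.5.
Solving gives q = 96.5 with consumers paying £66 and producers receiving £48 (the £18 wedge).
Quantity falls by |ΔQ| = |135 − 96.5| = 38.5.
DWL = ½ · t · |ΔQ| = ½ · 18 · 38.5 = £346.5.

Deadweight loss = £346.5 million.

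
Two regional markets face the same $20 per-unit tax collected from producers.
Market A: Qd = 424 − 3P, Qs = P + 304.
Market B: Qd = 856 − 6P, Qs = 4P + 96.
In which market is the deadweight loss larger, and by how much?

Market A: pre-tax P* = $30, Q* = 334; post-tax Q = 319; deadweight loss = $150.
Market B: pre-tax P* = $76, Q* = 400; post-tax Q = 352; deadweight loss = $480.
Difference: $150 vs $480 → market B is larger by $330.

Market B, by $330.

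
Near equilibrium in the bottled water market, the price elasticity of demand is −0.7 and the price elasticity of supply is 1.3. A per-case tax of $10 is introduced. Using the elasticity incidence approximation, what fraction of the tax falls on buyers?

Buyers' share ≈ 0.65.

Incidence ratio: buyers' share ≈ εs / (εs + |εd|) = 1.3 / (1.3 + 0.7) = 0.65.
Supply is the more elastic side, so buyers bear the larger share.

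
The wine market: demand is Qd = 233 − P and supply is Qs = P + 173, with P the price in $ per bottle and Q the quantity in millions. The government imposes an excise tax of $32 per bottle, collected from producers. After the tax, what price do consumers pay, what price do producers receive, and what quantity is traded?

Before the tax: set 233 − P = P + 173 → P* = $30, Q* = 203.
With the tax collected from producers, supply shifts: Qs = (P − 32) + 173.
New equilibrium: consumers pay $46, producers receive $14, Q = 187. (Wedge: Pb − Ps = 32.)

Consumers pay $46; producers receive $14; quantity = 187.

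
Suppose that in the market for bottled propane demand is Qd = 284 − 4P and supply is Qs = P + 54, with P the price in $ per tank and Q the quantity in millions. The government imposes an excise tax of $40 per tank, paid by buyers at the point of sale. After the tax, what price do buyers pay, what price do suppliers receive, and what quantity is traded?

Buyers pay $54; suppliers receive $14; quantity = 68.

Without the tax, 284 − 4P = P + 54 gives 5P = 230, so P* = $46 and Q* = 100.
With the tax collected from buyers, demand (in seller-price terms) shifts: Qd = 284 − 4(P + 40).
Solving gives Q = 68 with buyers paying $54 and suppliers receiving $14 (the $40 wedge).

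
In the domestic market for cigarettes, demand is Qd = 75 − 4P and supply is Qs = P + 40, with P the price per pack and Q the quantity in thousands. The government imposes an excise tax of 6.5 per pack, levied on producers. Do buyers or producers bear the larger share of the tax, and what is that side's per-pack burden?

Before the tax: set 75 − 4P = P + 40 → P* = 7, Q* = 47.
With the tax collected from producers, supply shifts: Qs = (P − 6.5) + 40.
Solving gives Q = 41.8 with buyers paying 8.3 and producers receiving 1.8 (the 6.5 wedge).
Per-pack burden: buyers 1.3, producers 5.2.
Producers take the larger share because supply is less price-elastic here (demand slope 4 vs supply slope 1).
The less price-elastic side of the market bears the larger share of a per-unit tax.

Producers bear the larger share: 5.2 per pack.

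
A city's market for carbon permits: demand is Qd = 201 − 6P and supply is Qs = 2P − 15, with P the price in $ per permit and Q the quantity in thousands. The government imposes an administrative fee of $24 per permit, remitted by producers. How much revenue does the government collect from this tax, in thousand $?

Before the tax: set 201 − 6P = 2P − 15 → P* = $27, Q* = 39.
With the tax collected from producers, supply shifts: Qs = 2(P − 24) − 15.
Solving gives Q = 3 with buyers paying $33 and producers receiving $9 (the $24 wedge).
Revenue = t · Q = 24 · 3 = $72.

Tax revenue = $72 thousand.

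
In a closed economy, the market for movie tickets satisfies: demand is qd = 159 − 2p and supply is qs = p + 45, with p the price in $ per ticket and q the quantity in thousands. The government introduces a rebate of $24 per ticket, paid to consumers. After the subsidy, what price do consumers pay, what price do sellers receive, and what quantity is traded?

Before the subsidy: set 159 − 2p = p + 45 → p* = $38, q* = 83.
With a per-unit subsidy paid to consumers, each effectively pays p − 24, so demand becomes qd = 159 − 2(p − 24).
Solving gives q = 99 with consumers paying $30 and sellers receiving $54 (the $24 wedge).

Consumers pay $30; sellers receive $54; quantity = 99.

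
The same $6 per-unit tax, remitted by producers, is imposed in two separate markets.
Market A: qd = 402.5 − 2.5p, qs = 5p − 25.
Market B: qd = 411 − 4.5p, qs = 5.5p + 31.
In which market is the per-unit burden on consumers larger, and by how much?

Market A: pre-tax p* = $57, q* = 260; post-tax q = 250; per-unit burden on consumers = $4.
Market B: pre-tax p* = $38, q* = 240; post-tax q = 225.15; per-unit burden on consumers = $3.3.
Difference: $4 vs $3.3 → market A is larger by $0.7.

Market A, by $0.7.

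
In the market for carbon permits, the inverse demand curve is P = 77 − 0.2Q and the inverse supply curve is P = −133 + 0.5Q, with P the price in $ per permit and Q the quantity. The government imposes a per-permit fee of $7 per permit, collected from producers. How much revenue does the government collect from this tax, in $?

Inverting to Q(P) form: Qd = 385 − 5P; Qs = 2P + 266.
Before the tax: set 385 − 5P = 2P + 266 → P* = $17, Q* = 300.
With the tax collected from producers, supply shifts: Qs = 2(P − 7) + 266.
Solving gives Q = 290 with consumers paying $19 and producers receiving $12 (the $7 wedge).
Revenue = t · Q = 7 · 290 = $2030.

Tax revenue = $2030.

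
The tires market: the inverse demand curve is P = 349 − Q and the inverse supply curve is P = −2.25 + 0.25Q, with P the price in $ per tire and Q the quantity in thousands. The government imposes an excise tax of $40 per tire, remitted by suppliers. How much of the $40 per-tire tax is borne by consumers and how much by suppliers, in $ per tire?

Rewrite in direct form: Qd = 349 − P and Qs = 4P + 9.
Before the tax: set 349 − P = 4P + 9 → P* = $68, Q* = 281.
With the tax collected from suppliers, supply shifts: Qs = 4(P − 40) + 9.
New equilibrium: consumers pay $100, suppliers receive $60, Q = 249. (Wedge: Pb − Ps = 40.)
Burden on consumers: $32; on suppliers: $8. (They sum to $40.)
The less price-elastic side of the market bears the larger share of a per-unit tax.

Consumers bear $32 per tire; suppliers bear $8 per tire.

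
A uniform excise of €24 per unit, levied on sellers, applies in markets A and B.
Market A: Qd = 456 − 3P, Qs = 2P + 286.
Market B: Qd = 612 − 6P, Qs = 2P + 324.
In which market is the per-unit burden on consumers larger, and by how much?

Market A, by €3.6.

Market A: pre-tax P* = €34, Q* = 354; post-tax Q = 325.2; per-unit burden on consumers = €9.6.
Market B: pre-tax P* = €36, Q* = 396; post-tax Q = 360; per-unit burden on consumers = €6.
Difference: €9.6 vs €6 → market A is larger by €3.6.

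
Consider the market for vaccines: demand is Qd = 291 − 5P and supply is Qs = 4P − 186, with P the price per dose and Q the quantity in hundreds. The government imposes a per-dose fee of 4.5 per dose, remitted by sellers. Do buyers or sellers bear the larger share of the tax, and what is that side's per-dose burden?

Sellers bear the larger share: 2.5 per dose.

Before the tax: set 291 − 5P = 4P − 186 → P* = 53, Q* = 26.
With the tax collected from sellers, supply shifts: Qs = 4(P − 4.5) − 186.
New equilibrium: buyers pay 55, sellers receive 50.5, Q = 16. (Wedge: Pb − Ps = 4.5.)
Per-dose burden: buyers 2, sellers 2.5.
Sellers take the larger share because supply is less price-elastic here (demand slope 5 vs supply slope 4).
The less price-elastic side of the market bears the larger share of a per-unit tax.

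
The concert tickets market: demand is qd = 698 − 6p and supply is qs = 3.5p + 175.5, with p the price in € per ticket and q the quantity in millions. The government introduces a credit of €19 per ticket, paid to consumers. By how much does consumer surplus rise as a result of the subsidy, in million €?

Without the subsidy, 698 − 6p = 3.5p + 175.5 gives 9.5p = 522.5, so p* = €55 and q* = 368.
With a per-unit subsidy paid to consumers, each effectively pays p − 19, so demand becomes qd = 698 − 6(p − 19).
New equilibrium: consumers pay €48, sellers receive €67, q = 410. (Wedge: pb − ps = −19.)
ΔCS is the trapezoid between Q = 410 and Q = 368 of height €7: ½ · (368 + 410) · 7 = €2723.

Consumer surplus rises by €2723 million.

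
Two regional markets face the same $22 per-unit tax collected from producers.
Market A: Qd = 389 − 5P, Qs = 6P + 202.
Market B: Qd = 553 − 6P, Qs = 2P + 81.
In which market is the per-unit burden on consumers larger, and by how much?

Market A: pre-tax P* = $17, Q* = 304; post-tax Q = 244; per-unit burden on consumers = $12.
Market B: pre-tax P* = $59, Q* = 199; post-tax Q = 166; per-unit burden on consumers = $5.5.
Difference: $12 vs $5.5 → market A is larger by $6.5.

Market A, by $6.5.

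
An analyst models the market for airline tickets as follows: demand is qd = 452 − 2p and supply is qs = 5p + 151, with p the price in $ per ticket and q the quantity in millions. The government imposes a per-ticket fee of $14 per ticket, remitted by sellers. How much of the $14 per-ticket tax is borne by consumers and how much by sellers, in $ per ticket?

Consumers bear $10 per ticket; sellers bear $4 per ticket.

Without the tax, 452 − 2p = 5p + 151 gives 7p = 301, so p* = $43 and q* = 366.
With the tax collected from sellers, supply shifts: qs = 5(p − 14) + 151.
Solving gives q = 346 with consumers paying $53 and sellers receiving $39 (the $14 wedge).
Burden on consumers: $10; on sellers: $4. (They sum to $14.)
The less price-elastic side of the market bears the larger share of a per-unit tax.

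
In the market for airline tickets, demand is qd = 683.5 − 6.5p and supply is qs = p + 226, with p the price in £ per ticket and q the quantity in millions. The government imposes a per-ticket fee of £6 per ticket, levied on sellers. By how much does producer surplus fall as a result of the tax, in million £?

Producer surplus falls by £1478.88 million.

Without the tax, 683.5 − 6.5p = p + 226 gives 7.5p = 457.5, so p* = £61 and q* = 287.
With the tax collected from sellers, supply shifts: qs = (p − 6) + 226.
Solving gives q = 281.8 with buyers paying £61.8 and sellers receiving £55.8 (the £6 wedge).
ΔPS is the trapezoid between Q = 281.8 and Q = 287 of height £5.2: ½ · (287 + 281.8) · 5.2 = £1478.88.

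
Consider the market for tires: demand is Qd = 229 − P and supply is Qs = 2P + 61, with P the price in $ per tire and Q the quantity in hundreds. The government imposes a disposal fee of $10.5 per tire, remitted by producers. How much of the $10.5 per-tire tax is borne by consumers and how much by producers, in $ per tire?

Without the tax, 229 − P = 2P + 61 gives 3P = 168, so P* = $56 and Q* = 173.
With the tax collected from producers, supply shifts: Qs = 2(P − 10.5) + 61.
New equilibrium: consumers pay $63, producers receive $52.5, Q = 166. (Wedge: Pb − Ps = 10.5.)
Burden on consumers: $7; on producers: $3.5. (They sum to $10.5.)

Consumers bear $7 per tire; producers bear $3.5 per tire.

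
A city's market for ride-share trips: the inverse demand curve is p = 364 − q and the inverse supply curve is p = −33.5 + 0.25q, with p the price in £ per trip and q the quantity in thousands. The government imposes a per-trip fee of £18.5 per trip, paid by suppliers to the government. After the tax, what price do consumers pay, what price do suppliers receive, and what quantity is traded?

Rewrite in direct form: qd = 364 − p and qs = 4p + 134.
Before the tax: set 364 − p = 4p + 134 → p* = £46, q* = 318.
With the tax collected from suppliers, supply shifts: qs = 4(p − 18.5) + 134.
Solving gives q = 303.2 with consumers paying £60.8 and suppliers receiving £42.3 (the £18.5 wedge).

Consumers pay £60.8; suppliers receive £42.3; quantity = 303.2.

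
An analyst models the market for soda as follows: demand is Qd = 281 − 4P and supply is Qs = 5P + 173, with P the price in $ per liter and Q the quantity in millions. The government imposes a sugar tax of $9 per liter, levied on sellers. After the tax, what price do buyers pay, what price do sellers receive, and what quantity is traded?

Buyers pay $17; sellers receive $8; quantity = 213.

Before the tax: set 281 − 4P = 5P + 173 → P* = $12, Q* = 233.
With the tax collected from sellers, supply shifts: Qs = 5(P − 9) + 173.
Solving gives Q = 213 with buyers paying $17 and sellers receiving $8 (the $9 wedge).
The less price-elastic side of the market bears the larger share of a per-unit tax.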